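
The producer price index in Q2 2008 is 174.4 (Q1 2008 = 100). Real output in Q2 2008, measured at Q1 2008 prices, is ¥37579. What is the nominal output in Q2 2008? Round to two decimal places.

65537.78

Nominal = Real × (Index/100) = 37579 × (174.4/100)
        = 37579 × 1.744 = 65537.7760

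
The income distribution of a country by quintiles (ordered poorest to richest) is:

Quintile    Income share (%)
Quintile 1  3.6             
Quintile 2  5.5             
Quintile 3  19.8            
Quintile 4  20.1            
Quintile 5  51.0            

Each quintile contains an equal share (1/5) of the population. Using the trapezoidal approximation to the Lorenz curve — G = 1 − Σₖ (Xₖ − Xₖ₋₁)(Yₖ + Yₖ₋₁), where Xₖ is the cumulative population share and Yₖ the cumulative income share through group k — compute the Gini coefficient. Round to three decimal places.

Cumulative income shares Yₖ: 0.0360, 0.0910, 0.2890, 0.4900, 1.0000
Σ (Xₖ−Xₖ₋₁)(Yₖ+Yₖ₋₁) = (1/5)(0.0360+0.0000) + (1/5)(0.0910+0.0360) + (1/5)(0.2890+0.0910) + (1/5)(0.4900+0.2890) + (1/5)(1.0000+0.4900)
  = 0.0072 + 0.0254 + 0.0760 + 0.1558 + 0.2980 = 0.5624
G = 1 − 0.5624 = 0.4376

0.438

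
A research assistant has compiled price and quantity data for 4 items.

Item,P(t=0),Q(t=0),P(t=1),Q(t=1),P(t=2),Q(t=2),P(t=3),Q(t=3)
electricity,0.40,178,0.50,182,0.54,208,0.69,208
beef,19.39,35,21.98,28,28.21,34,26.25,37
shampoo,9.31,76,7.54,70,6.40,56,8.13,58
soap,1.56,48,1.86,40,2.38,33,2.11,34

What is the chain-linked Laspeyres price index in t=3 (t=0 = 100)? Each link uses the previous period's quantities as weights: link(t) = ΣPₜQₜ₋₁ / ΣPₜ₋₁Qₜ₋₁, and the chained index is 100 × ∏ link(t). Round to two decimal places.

Link t=0→t=1:
ΣP(t=1)Q(t=0) = 0.50×178 + 21.98×35 + 7.54×76 + 1.86×48 = 89 + 769.3 + 573.04 + 89.28 = 1520.62
ΣP(t=0)Q(t=0) = 0.40×178 + 19.39×35 + 9.31×76 + 1.56×48 = 71.2 + 678.65 + 707.56 + 74.88 = 1532.29
link = 1520.62/1532.29 = 0.992384
Link t=1→t=2:
ΣP(t=2)Q(t=1) = 0.54×182 + 28.21×28 + 6.40×70 + 2.38×40 = 98.28 + 789.88 + 448 + 95.2 = 1431.36
ΣP(t=1)Q(t=1) = 0.50×182 + 21.98×28 + 7.54×70 + 1.86×40 = 91 + 615.44 + 527.8 + 74.4 = 1308.64
link = 1431.36/1308.64 = 1.093777
Link t=2→t=3:
ΣP(t=3)Q(t=2) = 0.69×208 + 26.25×34 + 8.13×56 + 2.11×33 = 143.52 + 892.5 + 455.28 + 69.63 = 1560.93
ΣP(t=2)Q(t=2) = 0.54×208 + 28.21×34 + 6.40×56 + 2.38×33 = 112.32 + 959.14 + 358.4 + 78.54 = 1508.4
link = 1560.93/1508.4 = 1.034825
Chained index = 100 × 0.992384 × 1.093777 × 1.034825 = 112.3247

112.32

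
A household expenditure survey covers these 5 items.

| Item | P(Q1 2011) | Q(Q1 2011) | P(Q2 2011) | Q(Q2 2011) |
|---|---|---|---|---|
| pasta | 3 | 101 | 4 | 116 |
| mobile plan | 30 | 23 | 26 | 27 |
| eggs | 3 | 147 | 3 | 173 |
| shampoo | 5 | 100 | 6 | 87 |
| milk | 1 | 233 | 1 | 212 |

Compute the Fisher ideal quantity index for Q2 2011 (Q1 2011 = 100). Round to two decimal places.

Laspeyres component (base-period weights):
ΣP(Q1 2011)Q(Q2 2011) = 3×116 + 30×27 + 3×173 + 5×87 + 1×212 = 348 + 810 + 519 + 435 + 212 = 2324
ΣP(Q1 2011)Q(Q1 2011) = 3×101 + 30×23 + 3×147 + 5×100 + 1×233 = 303 + 690 + 441 + 500 + 233 = 2167
L = 2324 / 2167 × 100 = 107.2450
Paasche component (current-period weights):
ΣP(Q2 2011)Q(Q2 2011) = 4×116 + 26×27 + 3×173 + 6×87 + 1×212 = 464 + 702 + 519 + 522 + 212 = 2419
ΣP(Q2 2011)Q(Q1 2011) = 4×101 + 26×23 + 3×147 + 6×100 + 1×233 = 404 + 598 + 441 + 600 + 233 = 2276
P = 2419 / 2276 × 100 = 106.2830
Fisher = √(L × P) = √(107.2450 × 106.2830) = 106.7629

106.76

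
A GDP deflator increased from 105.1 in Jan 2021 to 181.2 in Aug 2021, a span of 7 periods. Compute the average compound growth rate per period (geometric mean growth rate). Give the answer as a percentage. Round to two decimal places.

8.09%

Growth factor = (181.2/105.1)^(1/7) = (1.724072)^(1/7) = 1.080920
Growth rate = 1.080920 − 1 = 0.080920 = 8.0920%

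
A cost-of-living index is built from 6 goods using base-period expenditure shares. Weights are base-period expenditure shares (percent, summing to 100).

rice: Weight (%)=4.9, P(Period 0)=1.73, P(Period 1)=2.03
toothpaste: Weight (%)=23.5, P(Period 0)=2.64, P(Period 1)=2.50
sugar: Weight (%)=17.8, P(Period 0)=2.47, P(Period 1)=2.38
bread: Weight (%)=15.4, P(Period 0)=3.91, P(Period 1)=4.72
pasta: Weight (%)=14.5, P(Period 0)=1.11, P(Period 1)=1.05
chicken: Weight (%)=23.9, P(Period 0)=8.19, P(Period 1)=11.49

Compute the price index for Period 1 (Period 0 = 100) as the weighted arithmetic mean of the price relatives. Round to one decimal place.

111.0

rice: 4.9 × (2.03/1.73) = 4.9 × 1.173410 = 5.7497
toothpaste: 23.5 × (2.50/2.64) = 23.5 × 0.946970 = 22.2538
sugar: 17.8 × (2.38/2.47) = 17.8 × 0.963563 = 17.1514
bread: 15.4 × (4.72/3.91) = 15.4 × 1.207161 = 18.5903
pasta: 14.5 × (1.05/1.11) = 14.5 × 0.945946 = 13.7162
chicken: 23.9 × (11.49/8.19) = 23.9 × 1.402930 = 33.5300
Index = Σ wᵢ·(p₁ᵢ/p₀ᵢ) = 5.7497 + 22.2538 + 17.1514 + 18.5903 + 13.7162 + 33.5300 = 110.9915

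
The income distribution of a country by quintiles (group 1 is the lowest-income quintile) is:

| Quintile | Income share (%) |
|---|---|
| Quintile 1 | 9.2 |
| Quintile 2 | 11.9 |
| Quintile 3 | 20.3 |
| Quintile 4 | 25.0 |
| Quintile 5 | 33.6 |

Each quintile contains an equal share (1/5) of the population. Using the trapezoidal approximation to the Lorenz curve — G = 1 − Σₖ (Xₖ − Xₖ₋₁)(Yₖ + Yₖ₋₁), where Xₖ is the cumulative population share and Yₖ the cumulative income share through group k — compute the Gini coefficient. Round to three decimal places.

Cumulative income shares Yₖ: 0.0920, 0.2110, 0.4140, 0.6640, 1.0000
Σ (Xₖ−Xₖ₋₁)(Yₖ+Yₖ₋₁) = (1/5)(0.0920+0.0000) + (1/5)(0.2110+0.0920) + (1/5)(0.4140+0.2110) + (1/5)(0.6640+0.4140) + (1/5)(1.0000+0.6640)
  = 0.0184 + 0.0606 + 0.1250 + 0.2156 + 0.3328 = 0.7524
G = 1 − 0.7524 = 0.2476

0.248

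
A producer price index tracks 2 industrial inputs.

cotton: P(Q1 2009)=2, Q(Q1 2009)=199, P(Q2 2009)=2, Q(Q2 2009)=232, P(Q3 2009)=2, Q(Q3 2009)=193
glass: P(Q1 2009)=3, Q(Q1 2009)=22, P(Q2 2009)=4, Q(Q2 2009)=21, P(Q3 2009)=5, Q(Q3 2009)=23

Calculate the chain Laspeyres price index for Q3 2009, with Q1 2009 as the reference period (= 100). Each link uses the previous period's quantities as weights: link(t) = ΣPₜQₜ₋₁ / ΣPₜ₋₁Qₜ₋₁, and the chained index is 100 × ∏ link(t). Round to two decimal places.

108.76

Link Q1 2009→Q2 2009:
ΣP(Q2 2009)Q(Q1 2009) = 2×199 + 4×22 = 398 + 88 = 486
ΣP(Q1 2009)Q(Q1 2009) = 2×199 + 3×22 = 398 + 66 = 464
link = 486/464 = 1.047414
Link Q2 2009→Q3 2009:
ΣP(Q3 2009)Q(Q2 2009) = 2×232 + 5×21 = 464 + 105 = 569
ΣP(Q2 2009)Q(Q2 2009) = 2×232 + 4×21 = 464 + 84 = 548
link = 569/548 = 1.038321
Chained index = 100 × 1.047414 × 1.038321 = 108.7552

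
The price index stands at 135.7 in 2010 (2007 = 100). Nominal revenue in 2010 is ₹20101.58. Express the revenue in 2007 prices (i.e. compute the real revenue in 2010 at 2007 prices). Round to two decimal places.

14813.25

Real = Nominal ÷ (Index/100) = 20101.58 ÷ (135.7/100)
     = 20101.58 ÷ 1.357 = 14813.2498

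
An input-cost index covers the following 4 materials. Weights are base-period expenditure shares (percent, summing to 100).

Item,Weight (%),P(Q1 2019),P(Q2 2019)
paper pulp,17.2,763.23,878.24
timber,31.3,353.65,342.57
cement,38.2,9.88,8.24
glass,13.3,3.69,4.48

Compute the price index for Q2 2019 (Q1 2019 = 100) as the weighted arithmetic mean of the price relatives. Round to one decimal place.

98.1

paper pulp: 17.2 × (878.24/763.23) = 17.2 × 1.150689 = 19.7918
timber: 31.3 × (342.57/353.65) = 31.3 × 0.968670 = 30.3194
cement: 38.2 × (8.24/9.88) = 38.2 × 0.834008 = 31.8591
glass: 13.3 × (4.48/3.69) = 13.3 × 1.214092 = 16.1474
Index = Σ wᵢ·(p₁ᵢ/p₀ᵢ) = 19.7918 + 30.3194 + 31.8591 + 16.1474 = 98.1177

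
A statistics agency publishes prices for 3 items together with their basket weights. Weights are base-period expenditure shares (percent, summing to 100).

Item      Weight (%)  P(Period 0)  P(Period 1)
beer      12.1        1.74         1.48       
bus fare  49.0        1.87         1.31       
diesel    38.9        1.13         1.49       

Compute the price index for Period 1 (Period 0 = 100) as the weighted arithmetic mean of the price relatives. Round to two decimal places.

beer: 12.1 × (1.48/1.74) = 12.1 × 0.850575 = 10.2920
bus fare: 49.0 × (1.31/1.87) = 49.0 × 0.700535 = 34.3262
diesel: 38.9 × (1.49/1.13) = 38.9 × 1.318584 = 51.2929
Index = Σ wᵢ·(p₁ᵢ/p₀ᵢ) = 10.2920 + 34.3262 + 51.2929 = 95.9111

95.91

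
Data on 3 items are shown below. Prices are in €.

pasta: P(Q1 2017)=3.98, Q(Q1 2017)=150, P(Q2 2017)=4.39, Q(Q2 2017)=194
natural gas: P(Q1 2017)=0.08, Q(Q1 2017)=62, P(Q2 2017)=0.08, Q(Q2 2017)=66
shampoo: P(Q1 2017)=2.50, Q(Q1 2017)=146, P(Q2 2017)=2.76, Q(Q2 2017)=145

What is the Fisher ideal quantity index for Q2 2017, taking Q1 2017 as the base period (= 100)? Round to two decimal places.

117.88

Laspeyres component (base-period weights):
ΣP(Q1 2017)Q(Q2 2017) = 3.98×194 + 0.08×66 + 2.50×145 = 772.12 + 5.28 + 362.5 = 1139.9
ΣP(Q1 2017)Q(Q1 2017) = 3.98×150 + 0.08×62 + 2.50×146 = 597 + 4.96 + 365 = 966.96
L = 1139.9 / 966.96 × 100 = 117.8849
Paasche component (current-period weights):
ΣP(Q2 2017)Q(Q2 2017) = 4.39×194 + 0.08×66 + 2.76×145 = 851.66 + 5.28 + 400.2 = 1257.14
ΣP(Q2 2017)Q(Q1 2017) = 4.39×150 + 0.08×62 + 2.76×146 = 658.5 + 4.96 + 402.96 = 1066.42
P = 1257.14 / 1066.42 × 100 = 117.8841
Fisher = √(L × P) = √(117.8849 × 117.8841) = 117.8845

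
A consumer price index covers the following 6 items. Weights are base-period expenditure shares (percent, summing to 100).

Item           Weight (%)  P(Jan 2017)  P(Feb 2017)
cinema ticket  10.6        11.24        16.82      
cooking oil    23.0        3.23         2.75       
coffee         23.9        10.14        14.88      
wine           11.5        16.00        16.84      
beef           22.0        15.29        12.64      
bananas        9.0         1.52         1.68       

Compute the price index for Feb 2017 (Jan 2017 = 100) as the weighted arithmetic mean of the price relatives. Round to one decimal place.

cinema ticket: 10.6 × (16.82/11.24) = 10.6 × 1.496441 = 15.8623
cooking oil: 23.0 × (2.75/3.23) = 23.0 × 0.851393 = 19.5820
coffee: 23.9 × (14.88/10.14) = 23.9 × 1.467456 = 35.0722
wine: 11.5 × (16.84/16.00) = 11.5 × 1.052500 = 12.1037
beef: 22.0 × (12.64/15.29) = 22.0 × 0.826684 = 18.1871
bananas: 9.0 × (1.68/1.52) = 9.0 × 1.105263 = 9.9474
Index = Σ wᵢ·(p₁ᵢ/p₀ᵢ) = 15.8623 + 19.5820 + 35.0722 + 12.1037 + 18.1871 + 9.9474 = 110.7547

110.8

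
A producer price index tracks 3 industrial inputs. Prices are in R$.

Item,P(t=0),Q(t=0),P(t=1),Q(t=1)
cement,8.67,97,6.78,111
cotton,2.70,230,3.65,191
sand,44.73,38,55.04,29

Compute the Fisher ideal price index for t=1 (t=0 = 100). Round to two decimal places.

111.61

Laspeyres component (base-period weights):
ΣP(t=1)Q(t=0) = 6.78×97 + 3.65×230 + 55.04×38 = 657.66 + 839.5 + 2091.52 = 3588.68
ΣP(t=0)Q(t=0) = 8.67×97 + 2.70×230 + 44.73×38 = 840.99 + 621 + 1699.74 = 3161.73
L = 3588.68 / 3161.73 × 100 = 113.5037
Paasche component (current-period weights):
ΣP(t=1)Q(t=1) = 6.78×111 + 3.65×191 + 55.04×29 = 752.58 + 697.15 + 1596.16 = 3045.89
ΣP(t=0)Q(t=1) = 8.67×111 + 2.70×191 + 44.73×29 = 962.37 + 515.7 + 1297.17 = 2775.24
P = 3045.89 / 2775.24 × 100 = 109.7523
Fisher = √(L × P) = √(113.5037 × 109.7523) = 111.6122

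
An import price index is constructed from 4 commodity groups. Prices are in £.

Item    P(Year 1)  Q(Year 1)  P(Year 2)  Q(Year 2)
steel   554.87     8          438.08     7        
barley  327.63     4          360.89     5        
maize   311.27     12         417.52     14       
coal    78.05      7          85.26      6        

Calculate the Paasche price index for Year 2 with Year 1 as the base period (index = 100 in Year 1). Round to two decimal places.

108.50

Paasche price index uses current-period quantities as weights.
ΣP(Year 2)·Q(Year 2) = 438.08×7 + 360.89×5 + 417.52×14 + 85.26×6 = 3066.56 + 1804.45 + 5845.28 + 511.56 = 11227.85
ΣP(Year 1)·Q(Year 2) = 554.87×7 + 327.63×5 + 311.27×14 + 78.05×6 = 3884.09 + 1638.15 + 4357.78 + 468.3 = 10348.32
Index = 11227.85 / 10348.32 × 100 = 108.4993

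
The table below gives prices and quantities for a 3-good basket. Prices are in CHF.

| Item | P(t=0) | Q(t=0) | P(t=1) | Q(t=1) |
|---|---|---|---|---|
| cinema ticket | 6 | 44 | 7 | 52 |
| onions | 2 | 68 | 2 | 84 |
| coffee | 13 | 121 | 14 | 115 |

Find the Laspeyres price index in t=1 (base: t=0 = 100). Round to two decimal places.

108.36

Laspeyres price index uses base-period quantities as weights.
ΣP(t=1)·Q(t=0) = 7×44 + 2×68 + 14×121 = 308 + 136 + 1694 = 2138
ΣP(t=0)·Q(t=0) = 6×44 + 2×68 + 13×121 = 264 + 136 + 1573 = 1973
Index = 2138 / 1973 × 100 = 108.3629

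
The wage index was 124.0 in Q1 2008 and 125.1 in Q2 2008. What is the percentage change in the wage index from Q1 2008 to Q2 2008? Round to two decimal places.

Change = (125.1 − 124.0) / 124.0 × 100
       = 1.1 / 124.0 × 100 = 0.8871%

0.89%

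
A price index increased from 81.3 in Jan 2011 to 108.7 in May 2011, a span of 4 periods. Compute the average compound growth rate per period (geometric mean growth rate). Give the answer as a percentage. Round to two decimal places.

7.53%

Growth factor = (108.7/81.3)^(1/4) = (1.337023)^(1/4) = 1.075313
Growth rate = 1.075313 − 1 = 0.075313 = 7.5313%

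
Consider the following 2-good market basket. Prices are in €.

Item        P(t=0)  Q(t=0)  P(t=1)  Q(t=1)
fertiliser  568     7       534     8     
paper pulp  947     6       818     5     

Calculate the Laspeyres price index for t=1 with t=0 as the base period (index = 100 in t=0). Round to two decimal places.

89.52

Laspeyres price index uses base-period quantities as weights.
ΣP(t=1)·Q(t=0) = 534×7 + 818×6 = 3738 + 4908 = 8646
ΣP(t=0)·Q(t=0) = 568×7 + 947×6 = 3976 + 5682 = 9658
Index = 8646 / 9658 × 100 = 89.5216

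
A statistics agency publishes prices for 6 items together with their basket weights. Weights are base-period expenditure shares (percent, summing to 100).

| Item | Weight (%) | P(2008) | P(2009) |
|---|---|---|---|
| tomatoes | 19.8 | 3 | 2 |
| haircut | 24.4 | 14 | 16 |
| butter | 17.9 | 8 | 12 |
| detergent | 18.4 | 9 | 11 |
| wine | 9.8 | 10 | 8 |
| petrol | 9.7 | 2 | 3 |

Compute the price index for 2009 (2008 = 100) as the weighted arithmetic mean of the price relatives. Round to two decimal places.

112.81

tomatoes: 19.8 × (2/3) = 19.8 × 0.666667 = 13.2000
haircut: 24.4 × (16/14) = 24.4 × 1.142857 = 27.8857
butter: 17.9 × (12/8) = 17.9 × 1.500000 = 26.8500
detergent: 18.4 × (11/9) = 18.4 × 1.222222 = 22.4889
wine: 9.8 × (8/10) = 9.8 × 0.800000 = 7.8400
petrol: 9.7 × (3/2) = 9.7 × 1.500000 = 14.5500
Index = Σ wᵢ·(p₁ᵢ/p₀ᵢ) = 13.2000 + 27.8857 + 26.8500 + 22.4889 + 7.8400 + 14.5500 = 112.8146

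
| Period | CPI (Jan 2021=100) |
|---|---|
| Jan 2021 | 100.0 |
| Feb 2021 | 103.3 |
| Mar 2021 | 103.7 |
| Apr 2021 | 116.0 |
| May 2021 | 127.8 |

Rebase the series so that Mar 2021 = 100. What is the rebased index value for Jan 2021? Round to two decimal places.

Rebased(Jan 2021) = 100.0 / 103.7 × 100 = 96.4320

96.43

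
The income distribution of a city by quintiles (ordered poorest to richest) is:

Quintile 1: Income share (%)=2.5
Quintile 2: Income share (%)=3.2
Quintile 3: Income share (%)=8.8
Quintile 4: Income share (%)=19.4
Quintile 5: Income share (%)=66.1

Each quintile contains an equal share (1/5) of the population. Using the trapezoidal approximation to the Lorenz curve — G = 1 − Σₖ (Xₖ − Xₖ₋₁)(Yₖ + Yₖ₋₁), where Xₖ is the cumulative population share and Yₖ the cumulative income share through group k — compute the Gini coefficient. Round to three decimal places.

Cumulative income shares Yₖ: 0.0250, 0.0570, 0.1450, 0.3390, 1.0000
Σ (Xₖ−Xₖ₋₁)(Yₖ+Yₖ₋₁) = (1/5)(0.0250+0.0000) + (1/5)(0.0570+0.0250) + (1/5)(0.1450+0.0570) + (1/5)(0.3390+0.1450) + (1/5)(1.0000+0.3390)
  = 0.0050 + 0.0164 + 0.0404 + 0.0968 + 0.2678 = 0.4264
G = 1 − 0.4264 = 0.5736

0.574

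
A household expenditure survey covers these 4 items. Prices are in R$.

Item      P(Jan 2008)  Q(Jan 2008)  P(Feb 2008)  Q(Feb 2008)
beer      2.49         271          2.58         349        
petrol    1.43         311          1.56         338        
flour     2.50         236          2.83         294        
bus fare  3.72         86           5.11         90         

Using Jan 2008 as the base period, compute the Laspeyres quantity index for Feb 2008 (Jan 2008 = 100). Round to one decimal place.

119.4

Laspeyres quantity index uses base-period prices as weights.
ΣP(Jan 2008)·Q(Feb 2008) = 2.49×349 + 1.43×338 + 2.50×294 + 3.72×90 = 869.01 + 483.34 + 735 + 334.8 = 2422.15
ΣP(Jan 2008)·Q(Jan 2008) = 2.49×271 + 1.43×311 + 2.50×236 + 3.72×86 = 674.79 + 444.73 + 590 + 319.92 = 2029.44
Index = 2422.15 / 2029.44 × 100 = 119.3507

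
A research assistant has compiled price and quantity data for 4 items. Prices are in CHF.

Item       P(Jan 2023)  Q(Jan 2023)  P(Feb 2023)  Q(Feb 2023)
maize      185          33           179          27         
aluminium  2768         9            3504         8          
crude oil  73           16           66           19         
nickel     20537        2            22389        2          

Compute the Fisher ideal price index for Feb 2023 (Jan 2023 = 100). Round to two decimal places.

Laspeyres component (base-period weights):
ΣP(Feb 2023)Q(Jan 2023) = 179×33 + 3504×9 + 66×16 + 22389×2 = 5907 + 31536 + 1056 + 44778 = 83277
ΣP(Jan 2023)Q(Jan 2023) = 185×33 + 2768×9 + 73×16 + 20537×2 = 6105 + 24912 + 1168 + 41074 = 73259
L = 83277 / 73259 × 100 = 113.6748
Paasche component (current-period weights):
ΣP(Feb 2023)Q(Feb 2023) = 179×27 + 3504×8 + 66×19 + 22389×2 = 4833 + 28032 + 1254 + 44778 = 78897
ΣP(Jan 2023)Q(Feb 2023) = 185×27 + 2768×8 + 73×19 + 20537×2 = 4995 + 22144 + 1387 + 41074 = 69600
P = 78897 / 69600 × 100 = 113.3578
Fisher = √(L × P) = √(113.6748 × 113.3578) = 113.5162

113.52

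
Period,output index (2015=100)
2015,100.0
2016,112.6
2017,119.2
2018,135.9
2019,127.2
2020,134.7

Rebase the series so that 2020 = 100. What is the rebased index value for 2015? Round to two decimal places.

74.24

Rebased(2015) = 100.0 / 134.7 × 100 = 74.2390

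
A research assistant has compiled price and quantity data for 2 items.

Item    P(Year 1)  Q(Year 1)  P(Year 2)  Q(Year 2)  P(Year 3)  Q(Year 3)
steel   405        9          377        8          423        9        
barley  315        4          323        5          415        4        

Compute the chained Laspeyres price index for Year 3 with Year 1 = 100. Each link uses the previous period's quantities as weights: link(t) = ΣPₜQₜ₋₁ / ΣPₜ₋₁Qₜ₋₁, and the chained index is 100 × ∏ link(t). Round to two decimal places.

Link Year 1→Year 2:
ΣP(Year 2)Q(Year 1) = 377×9 + 323×4 = 3393 + 1292 = 4685
ΣP(Year 1)Q(Year 1) = 405×9 + 315×4 = 3645 + 1260 = 4905
link = 4685/4905 = 0.955148
Link Year 2→Year 3:
ΣP(Year 3)Q(Year 2) = 423×8 + 415×5 = 3384 + 2075 = 5459
ΣP(Year 2)Q(Year 2) = 377×8 + 323×5 = 3016 + 1615 = 4631
link = 5459/4631 = 1.178795
Chained index = 100 × 0.955148 × 1.178795 = 112.5924

112.59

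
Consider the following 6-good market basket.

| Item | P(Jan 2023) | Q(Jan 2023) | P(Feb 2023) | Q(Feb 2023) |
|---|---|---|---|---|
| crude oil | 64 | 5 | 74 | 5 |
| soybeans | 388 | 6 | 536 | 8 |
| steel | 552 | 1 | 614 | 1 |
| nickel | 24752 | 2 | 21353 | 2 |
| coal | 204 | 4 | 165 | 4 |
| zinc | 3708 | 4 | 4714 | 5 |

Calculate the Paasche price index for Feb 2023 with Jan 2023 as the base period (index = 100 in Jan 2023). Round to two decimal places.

99.14

Paasche price index uses current-period quantities as weights.
ΣP(Feb 2023)·Q(Feb 2023) = 74×5 + 536×8 + 614×1 + 21353×2 + 165×4 + 4714×5 = 370 + 4288 + 614 + 42706 + 660 + 23570 = 72208
ΣP(Jan 2023)·Q(Feb 2023) = 64×5 + 388×8 + 552×1 + 24752×2 + 204×4 + 3708×5 = 320 + 3104 + 552 + 49504 + 816 + 18540 = 72836
Index = 72208 / 72836 × 100 = 99.1378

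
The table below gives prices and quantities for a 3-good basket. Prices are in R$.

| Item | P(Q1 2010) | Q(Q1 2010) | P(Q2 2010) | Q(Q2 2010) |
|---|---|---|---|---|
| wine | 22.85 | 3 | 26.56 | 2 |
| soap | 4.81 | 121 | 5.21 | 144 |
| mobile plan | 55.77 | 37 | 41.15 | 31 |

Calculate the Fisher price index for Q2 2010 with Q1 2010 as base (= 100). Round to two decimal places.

83.26

Laspeyres component (base-period weights):
ΣP(Q2 2010)Q(Q1 2010) = 26.56×3 + 5.21×121 + 41.15×37 = 79.68 + 630.41 + 1522.55 = 2232.64
ΣP(Q1 2010)Q(Q1 2010) = 22.85×3 + 4.81×121 + 55.77×37 = 68.55 + 582.01 + 2063.49 = 2714.05
L = 2232.64 / 2714.05 × 100 = 82.2623
Paasche component (current-period weights):
ΣP(Q2 2010)Q(Q2 2010) = 26.56×2 + 5.21×144 + 41.15×31 = 53.12 + 750.24 + 1275.65 = 2079.01
ΣP(Q1 2010)Q(Q2 2010) = 22.85×2 + 4.81×144 + 55.77×31 = 45.7 + 692.64 + 1728.87 = 2467.21
P = 2079.01 / 2467.21 × 100 = 84.2656
Fisher = √(L × P) = √(82.2623 × 84.2656) = 83.2579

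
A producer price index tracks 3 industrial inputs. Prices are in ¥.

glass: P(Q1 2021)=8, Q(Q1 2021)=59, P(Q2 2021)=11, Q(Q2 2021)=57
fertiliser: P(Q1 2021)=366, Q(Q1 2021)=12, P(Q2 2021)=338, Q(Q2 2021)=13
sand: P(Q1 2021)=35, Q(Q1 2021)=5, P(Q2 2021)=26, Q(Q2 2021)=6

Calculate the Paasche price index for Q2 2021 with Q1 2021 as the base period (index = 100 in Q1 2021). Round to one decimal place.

95.4

Paasche price index uses current-period quantities as weights.
ΣP(Q2 2021)·Q(Q2 2021) = 11×57 + 338×13 + 26×6 = 627 + 4394 + 156 = 5177
ΣP(Q1 2021)·Q(Q2 2021) = 8×57 + 366×13 + 35×6 = 456 + 4758 + 210 = 5424
Index = 5177 / 5424 × 100 = 95.4462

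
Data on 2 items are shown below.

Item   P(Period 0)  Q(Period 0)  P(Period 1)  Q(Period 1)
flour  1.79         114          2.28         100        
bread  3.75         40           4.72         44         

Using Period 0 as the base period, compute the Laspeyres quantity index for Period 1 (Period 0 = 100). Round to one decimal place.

97.2

Laspeyres quantity index uses base-period prices as weights.
ΣP(Period 0)·Q(Period 1) = 1.79×100 + 3.75×44 = 179 + 165 = 344
ΣP(Period 0)·Q(Period 0) = 1.79×114 + 3.75×40 = 204.06 + 150 = 354.06
Index = 344 / 354.06 × 100 = 97.1587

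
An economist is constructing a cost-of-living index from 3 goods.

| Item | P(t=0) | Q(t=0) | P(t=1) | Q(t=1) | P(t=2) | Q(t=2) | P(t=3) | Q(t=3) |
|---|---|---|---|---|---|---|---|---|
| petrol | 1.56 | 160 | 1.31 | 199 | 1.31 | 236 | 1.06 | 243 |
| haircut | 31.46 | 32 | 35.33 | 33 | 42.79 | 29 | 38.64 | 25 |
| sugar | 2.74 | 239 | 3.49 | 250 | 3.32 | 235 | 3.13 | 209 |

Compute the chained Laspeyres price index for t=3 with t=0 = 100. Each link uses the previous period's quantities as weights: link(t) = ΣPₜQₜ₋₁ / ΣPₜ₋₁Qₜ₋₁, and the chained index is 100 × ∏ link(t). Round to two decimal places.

Link t=0→t=1:
ΣP(t=1)Q(t=0) = 1.31×160 + 35.33×32 + 3.49×239 = 209.6 + 1130.56 + 834.11 = 2174.27
ΣP(t=0)Q(t=0) = 1.56×160 + 31.46×32 + 2.74×239 = 249.6 + 1006.72 + 654.86 = 1911.18
link = 2174.27/1911.18 = 1.137658
Link t=1→t=2:
ΣP(t=2)Q(t=1) = 1.31×199 + 42.79×33 + 3.32×250 = 260.69 + 1412.07 + 830 = 2502.76
ΣP(t=1)Q(t=1) = 1.31×199 + 35.33×33 + 3.49×250 = 260.69 + 1165.89 + 872.5 = 2299.08
link = 2502.76/2299.08 = 1.088592
Link t=2→t=3:
ΣP(t=3)Q(t=2) = 1.06×236 + 38.64×29 + 3.13×235 = 250.16 + 1120.56 + 735.55 = 2106.27
ΣP(t=2)Q(t=2) = 1.31×236 + 42.79×29 + 3.32×235 = 309.16 + 1240.91 + 780.2 = 2330.27
link = 2106.27/2330.27 = 0.903874
Chained index = 100 × 1.137658 × 1.088592 × 0.903874 = 111.9399

111.94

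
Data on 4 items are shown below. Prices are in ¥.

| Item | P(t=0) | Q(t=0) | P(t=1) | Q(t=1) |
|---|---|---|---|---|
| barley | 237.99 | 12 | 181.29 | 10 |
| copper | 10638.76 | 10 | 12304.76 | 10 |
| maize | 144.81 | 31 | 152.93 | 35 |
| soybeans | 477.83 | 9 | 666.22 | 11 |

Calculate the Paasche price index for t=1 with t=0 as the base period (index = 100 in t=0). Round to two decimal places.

Paasche price index uses current-period quantities as weights.
ΣP(t=1)·Q(t=1) = 181.29×10 + 12304.76×10 + 152.93×35 + 666.22×11 = 1812.9 + 123047.6 + 5352.55 + 7328.42 = 137541.47
ΣP(t=0)·Q(t=1) = 237.99×10 + 10638.76×10 + 144.81×35 + 477.83×11 = 2379.9 + 106387.6 + 5068.35 + 5256.13 = 119091.98
Index = 137541.47 / 119091.98 × 100 = 115.4918

115.49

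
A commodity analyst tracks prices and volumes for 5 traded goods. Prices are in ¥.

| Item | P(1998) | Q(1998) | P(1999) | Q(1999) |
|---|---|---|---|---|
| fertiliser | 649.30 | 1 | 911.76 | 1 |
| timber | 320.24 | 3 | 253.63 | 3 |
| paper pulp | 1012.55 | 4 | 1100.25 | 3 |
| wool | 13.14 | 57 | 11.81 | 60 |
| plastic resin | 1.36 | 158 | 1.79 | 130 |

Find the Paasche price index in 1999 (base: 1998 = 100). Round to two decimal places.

Paasche price index uses current-period quantities as weights.
ΣP(1999)·Q(1999) = 911.76×1 + 253.63×3 + 1100.25×3 + 11.81×60 + 1.79×130 = 911.76 + 760.89 + 3300.75 + 708.6 + 232.7 = 5914.7
ΣP(1998)·Q(1999) = 649.30×1 + 320.24×3 + 1012.55×3 + 13.14×60 + 1.36×130 = 649.3 + 960.72 + 3037.65 + 788.4 + 176.8 = 5612.87
Index = 5914.7 / 5612.87 × 100 = 105.3775

105.38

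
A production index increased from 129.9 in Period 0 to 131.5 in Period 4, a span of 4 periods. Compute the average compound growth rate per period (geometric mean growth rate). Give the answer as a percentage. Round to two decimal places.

Growth factor = (131.5/129.9)^(1/4) = (1.012317)^(1/4) = 1.003065
Growth rate = 1.003065 − 1 = 0.003065 = 0.3065%

0.31%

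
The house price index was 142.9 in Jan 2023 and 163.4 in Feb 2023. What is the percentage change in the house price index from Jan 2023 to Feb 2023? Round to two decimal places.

14.35%

Change = (163.4 − 142.9) / 142.9 × 100
       = 20.5 / 142.9 × 100 = 14.3457%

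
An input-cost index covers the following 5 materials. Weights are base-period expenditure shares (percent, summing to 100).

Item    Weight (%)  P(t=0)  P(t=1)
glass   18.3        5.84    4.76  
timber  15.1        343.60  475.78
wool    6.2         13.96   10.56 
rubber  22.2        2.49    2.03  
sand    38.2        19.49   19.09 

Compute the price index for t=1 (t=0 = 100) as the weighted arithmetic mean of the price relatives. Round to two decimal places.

96.03

glass: 18.3 × (4.76/5.84) = 18.3 × 0.815068 = 14.9158
timber: 15.1 × (475.78/343.60) = 15.1 × 1.384692 = 20.9088
wool: 6.2 × (10.56/13.96) = 6.2 × 0.756447 = 4.6900
rubber: 22.2 × (2.03/2.49) = 22.2 × 0.815261 = 18.0988
sand: 38.2 × (19.09/19.49) = 38.2 × 0.979477 = 37.4160
Index = Σ wᵢ·(p₁ᵢ/p₀ᵢ) = 14.9158 + 20.9088 + 4.6900 + 18.0988 + 37.4160 = 96.0294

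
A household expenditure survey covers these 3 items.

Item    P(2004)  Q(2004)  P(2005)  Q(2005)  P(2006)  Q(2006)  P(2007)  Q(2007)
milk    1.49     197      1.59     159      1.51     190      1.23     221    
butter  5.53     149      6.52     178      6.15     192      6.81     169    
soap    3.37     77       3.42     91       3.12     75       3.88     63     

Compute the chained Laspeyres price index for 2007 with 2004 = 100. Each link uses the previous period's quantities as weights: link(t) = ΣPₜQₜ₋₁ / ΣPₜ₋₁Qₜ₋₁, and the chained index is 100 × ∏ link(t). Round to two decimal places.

113.61

Link 2004→2005:
ΣP(2005)Q(2004) = 1.59×197 + 6.52×149 + 3.42×77 = 313.23 + 971.48 + 263.34 = 1548.05
ΣP(2004)Q(2004) = 1.49×197 + 5.53×149 + 3.37×77 = 293.53 + 823.97 + 259.49 = 1376.99
link = 1548.05/1376.99 = 1.124227
Link 2005→2006:
ΣP(2006)Q(2005) = 1.51×159 + 6.15×178 + 3.12×91 = 240.09 + 1094.7 + 283.92 = 1618.71
ΣP(2005)Q(2005) = 1.59×159 + 6.52×178 + 3.42×91 = 252.81 + 1160.56 + 311.22 = 1724.59
link = 1618.71/1724.59 = 0.938606
Link 2006→2007:
ΣP(2007)Q(2006) = 1.23×190 + 6.81×192 + 3.88×75 = 233.7 + 1307.52 + 291 = 1832.22
ΣP(2006)Q(2006) = 1.51×190 + 6.15×192 + 3.12×75 = 286.9 + 1180.8 + 234 = 1701.7
link = 1832.22/1701.7 = 1.076700
Chained index = 100 × 1.124227 × 0.938606 × 1.076700 = 113.6140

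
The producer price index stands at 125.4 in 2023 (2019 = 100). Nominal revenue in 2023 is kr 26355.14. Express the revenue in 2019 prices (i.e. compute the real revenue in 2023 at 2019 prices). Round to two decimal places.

21016.86

Real = Nominal ÷ (Index/100) = 26355.14 ÷ (125.4/100)
     = 26355.14 ÷ 1.254 = 21016.8581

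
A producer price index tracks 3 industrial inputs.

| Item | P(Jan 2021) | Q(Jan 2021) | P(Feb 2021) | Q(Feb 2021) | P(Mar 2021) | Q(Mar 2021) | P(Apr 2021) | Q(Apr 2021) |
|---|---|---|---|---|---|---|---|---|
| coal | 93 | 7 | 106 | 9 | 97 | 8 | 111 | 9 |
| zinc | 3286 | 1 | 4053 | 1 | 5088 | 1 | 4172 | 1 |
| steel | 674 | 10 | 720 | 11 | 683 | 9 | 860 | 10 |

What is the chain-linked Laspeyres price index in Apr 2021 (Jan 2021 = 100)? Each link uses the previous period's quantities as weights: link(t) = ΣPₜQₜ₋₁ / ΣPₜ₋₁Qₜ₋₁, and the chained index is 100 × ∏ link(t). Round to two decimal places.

124.79

Link Jan 2021→Feb 2021:
ΣP(Feb 2021)Q(Jan 2021) = 106×7 + 4053×1 + 720×10 = 742 + 4053 + 7200 = 11995
ΣP(Jan 2021)Q(Jan 2021) = 93×7 + 3286×1 + 674×10 = 651 + 3286 + 6740 = 10677
link = 11995/10677 = 1.123443
Link Feb 2021→Mar 2021:
ΣP(Mar 2021)Q(Feb 2021) = 97×9 + 5088×1 + 683×11 = 873 + 5088 + 7513 = 13474
ΣP(Feb 2021)Q(Feb 2021) = 106×9 + 4053×1 + 720×11 = 954 + 4053 + 7920 = 12927
link = 13474/12927 = 1.042315
Link Mar 2021→Apr 2021:
ΣP(Apr 2021)Q(Mar 2021) = 111×8 + 4172×1 + 860×9 = 888 + 4172 + 7740 = 12800
ΣP(Mar 2021)Q(Mar 2021) = 97×8 + 5088×1 + 683×9 = 776 + 5088 + 6147 = 12011
link = 12800/12011 = 1.065690
Chained index = 100 × 1.123443 × 1.042315 × 1.065690 = 124.7902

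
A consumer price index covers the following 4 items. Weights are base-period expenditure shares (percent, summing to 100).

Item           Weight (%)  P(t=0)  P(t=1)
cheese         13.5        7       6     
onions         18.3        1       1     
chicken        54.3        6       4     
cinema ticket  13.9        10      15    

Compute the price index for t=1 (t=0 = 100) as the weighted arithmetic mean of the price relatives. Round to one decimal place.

cheese: 13.5 × (6/7) = 13.5 × 0.857143 = 11.5714
onions: 18.3 × (1/1) = 18.3 × 1.000000 = 18.3000
chicken: 54.3 × (4/6) = 54.3 × 0.666667 = 36.2000
cinema ticket: 13.9 × (15/10) = 13.9 × 1.500000 = 20.8500
Index = Σ wᵢ·(p₁ᵢ/p₀ᵢ) = 11.5714 + 18.3000 + 36.2000 + 20.8500 = 86.9214

86.9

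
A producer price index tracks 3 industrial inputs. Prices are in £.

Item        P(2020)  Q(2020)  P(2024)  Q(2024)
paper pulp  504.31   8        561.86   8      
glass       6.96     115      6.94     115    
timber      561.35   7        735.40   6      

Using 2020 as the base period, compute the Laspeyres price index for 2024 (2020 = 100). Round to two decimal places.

119.13

Laspeyres price index uses base-period quantities as weights.
ΣP(2024)·Q(2020) = 561.86×8 + 6.94×115 + 735.40×7 = 4494.88 + 798.1 + 5147.8 = 10440.78
ΣP(2020)·Q(2020) = 504.31×8 + 6.96×115 + 561.35×7 = 4034.48 + 800.4 + 3929.45 = 8764.33
Index = 10440.78 / 8764.33 × 100 = 119.1281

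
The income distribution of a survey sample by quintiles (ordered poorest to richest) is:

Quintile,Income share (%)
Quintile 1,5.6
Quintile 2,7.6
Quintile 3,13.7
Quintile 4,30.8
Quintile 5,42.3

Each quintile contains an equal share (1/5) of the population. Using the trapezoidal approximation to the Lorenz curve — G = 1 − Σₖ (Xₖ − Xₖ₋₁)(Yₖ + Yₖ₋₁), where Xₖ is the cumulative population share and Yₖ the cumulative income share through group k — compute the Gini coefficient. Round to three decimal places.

Cumulative income shares Yₖ: 0.0560, 0.1320, 0.2690, 0.5770, 1.0000
Σ (Xₖ−Xₖ₋₁)(Yₖ+Yₖ₋₁) = (1/5)(0.0560+0.0000) + (1/5)(0.1320+0.0560) + (1/5)(0.2690+0.1320) + (1/5)(0.5770+0.2690) + (1/5)(1.0000+0.5770)
  = 0.0112 + 0.0376 + 0.0802 + 0.1692 + 0.3154 = 0.6136
G = 1 − 0.6136 = 0.3864

0.386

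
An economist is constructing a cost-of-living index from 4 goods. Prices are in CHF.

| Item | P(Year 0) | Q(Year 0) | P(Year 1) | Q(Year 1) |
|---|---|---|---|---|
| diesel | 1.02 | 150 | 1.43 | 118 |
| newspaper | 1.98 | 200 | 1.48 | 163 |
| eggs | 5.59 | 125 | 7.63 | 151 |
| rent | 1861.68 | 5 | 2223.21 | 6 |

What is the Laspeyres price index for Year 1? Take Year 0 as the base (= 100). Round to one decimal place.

Laspeyres price index uses base-period quantities as weights.
ΣP(Year 1)·Q(Year 0) = 1.43×150 + 1.48×200 + 7.63×125 + 2223.21×5 = 214.5 + 296 + 953.75 + 11116.05 = 12580.3
ΣP(Year 0)·Q(Year 0) = 1.02×150 + 1.98×200 + 5.59×125 + 1861.68×5 = 153 + 396 + 698.75 + 9308.4 = 10556.15
Index = 12580.3 / 10556.15 × 100 = 119.1751

119.2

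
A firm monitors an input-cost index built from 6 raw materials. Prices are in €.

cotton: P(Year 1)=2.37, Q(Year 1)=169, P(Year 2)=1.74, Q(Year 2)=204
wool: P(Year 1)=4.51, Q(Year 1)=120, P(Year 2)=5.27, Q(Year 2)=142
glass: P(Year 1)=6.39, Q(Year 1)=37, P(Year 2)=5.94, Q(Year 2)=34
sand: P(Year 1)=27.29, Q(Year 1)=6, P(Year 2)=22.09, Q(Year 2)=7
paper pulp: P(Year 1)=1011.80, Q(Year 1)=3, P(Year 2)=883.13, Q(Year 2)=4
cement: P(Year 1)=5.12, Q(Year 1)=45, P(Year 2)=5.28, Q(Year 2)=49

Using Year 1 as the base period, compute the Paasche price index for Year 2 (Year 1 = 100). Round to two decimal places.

Paasche price index uses current-period quantities as weights.
ΣP(Year 2)·Q(Year 2) = 1.74×204 + 5.27×142 + 5.94×34 + 22.09×7 + 883.13×4 + 5.28×49 = 354.96 + 748.34 + 201.96 + 154.63 + 3532.52 + 258.72 = 5251.13
ΣP(Year 1)·Q(Year 2) = 2.37×204 + 4.51×142 + 6.39×34 + 27.29×7 + 1011.80×4 + 5.12×49 = 483.48 + 640.42 + 217.26 + 191.03 + 4047.2 + 250.88 = 5830.27
Index = 5251.13 / 5830.27 × 100 = 90.0667

90.07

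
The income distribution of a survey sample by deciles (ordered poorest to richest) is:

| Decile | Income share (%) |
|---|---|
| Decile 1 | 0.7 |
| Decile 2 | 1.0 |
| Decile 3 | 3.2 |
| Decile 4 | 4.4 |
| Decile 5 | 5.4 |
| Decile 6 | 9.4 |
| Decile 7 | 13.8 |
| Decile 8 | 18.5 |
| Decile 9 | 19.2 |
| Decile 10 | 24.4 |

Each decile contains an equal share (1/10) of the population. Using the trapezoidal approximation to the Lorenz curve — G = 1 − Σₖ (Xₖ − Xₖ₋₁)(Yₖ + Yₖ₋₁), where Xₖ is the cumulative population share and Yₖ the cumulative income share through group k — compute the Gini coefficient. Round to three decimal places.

0.449

Cumulative income shares Yₖ: 0.0070, 0.0170, 0.0490, 0.0930, 0.1470, 0.2410, 0.3790, 0.5640, 0.7560, 1.0000
Σ (Xₖ−Xₖ₋₁)(Yₖ+Yₖ₋₁) = (1/10)(0.0070+0.0000) + (1/10)(0.0170+0.0070) + (1/10)(0.0490+0.0170) + (1/10)(0.0930+0.0490) + (1/10)(0.1470+0.0930) + (1/10)(0.2410+0.1470) + (1/10)(0.3790+0.2410) + (1/10)(0.5640+0.3790) + (1/10)(0.7560+0.5640) + (1/10)(1.0000+0.7560)
  = 0.0007 + 0.0024 + 0.0066 + 0.0142 + 0.0240 + 0.0388 + 0.0620 + 0.0943 + 0.1320 + 0.1756 = 0.5506
G = 1 − 0.5506 = 0.4494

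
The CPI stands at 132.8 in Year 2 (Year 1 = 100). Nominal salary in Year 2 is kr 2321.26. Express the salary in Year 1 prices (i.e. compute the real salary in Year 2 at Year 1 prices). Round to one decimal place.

Real = Nominal ÷ (Index/100) = 2321.26 ÷ (132.8/100)
     = 2321.26 ÷ 1.328 = 1747.9367

1747.9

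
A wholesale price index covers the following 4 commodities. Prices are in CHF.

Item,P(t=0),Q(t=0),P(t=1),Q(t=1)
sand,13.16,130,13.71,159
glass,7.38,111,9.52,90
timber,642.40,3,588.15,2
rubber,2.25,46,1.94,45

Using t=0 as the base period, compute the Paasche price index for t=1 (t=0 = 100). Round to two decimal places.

Paasche price index uses current-period quantities as weights.
ΣP(t=1)·Q(t=1) = 13.71×159 + 9.52×90 + 588.15×2 + 1.94×45 = 2179.89 + 856.8 + 1176.3 + 87.3 = 4300.29
ΣP(t=0)·Q(t=1) = 13.16×159 + 7.38×90 + 642.40×2 + 2.25×45 = 2092.44 + 664.2 + 1284.8 + 101.25 = 4142.69
Index = 4300.29 / 4142.69 × 100 = 103.8043

103.80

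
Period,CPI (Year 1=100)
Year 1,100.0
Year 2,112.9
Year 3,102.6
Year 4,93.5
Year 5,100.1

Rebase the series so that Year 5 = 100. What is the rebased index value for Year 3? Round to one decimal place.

102.5

Rebased(Year 3) = 102.6 / 100.1 × 100 = 102.4975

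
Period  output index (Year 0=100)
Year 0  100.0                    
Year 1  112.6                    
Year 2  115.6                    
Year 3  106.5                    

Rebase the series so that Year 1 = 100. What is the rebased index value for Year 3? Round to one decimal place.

94.6

Rebased(Year 3) = 106.5 / 112.6 × 100 = 94.5826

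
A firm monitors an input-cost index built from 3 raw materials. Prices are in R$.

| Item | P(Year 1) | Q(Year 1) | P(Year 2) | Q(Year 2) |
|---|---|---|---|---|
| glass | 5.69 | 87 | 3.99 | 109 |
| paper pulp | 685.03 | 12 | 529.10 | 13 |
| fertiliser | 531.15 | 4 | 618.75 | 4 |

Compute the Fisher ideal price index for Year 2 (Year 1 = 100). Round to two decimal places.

84.31

Laspeyres component (base-period weights):
ΣP(Year 2)Q(Year 1) = 3.99×87 + 529.10×12 + 618.75×4 = 347.13 + 6349.2 + 2475 = 9171.33
ΣP(Year 1)Q(Year 1) = 5.69×87 + 685.03×12 + 531.15×4 = 495.03 + 8220.36 + 2124.6 = 10839.99
L = 9171.33 / 10839.99 × 100 = 84.6064
Paasche component (current-period weights):
ΣP(Year 2)Q(Year 2) = 3.99×109 + 529.10×13 + 618.75×4 = 434.91 + 6878.3 + 2475 = 9788.21
ΣP(Year 1)Q(Year 2) = 5.69×109 + 685.03×13 + 531.15×4 = 620.21 + 8905.39 + 2124.6 = 11650.2
P = 9788.21 / 11650.2 × 100 = 84.0175
Fisher = √(L × P) = √(84.6064 × 84.0175) = 84.3115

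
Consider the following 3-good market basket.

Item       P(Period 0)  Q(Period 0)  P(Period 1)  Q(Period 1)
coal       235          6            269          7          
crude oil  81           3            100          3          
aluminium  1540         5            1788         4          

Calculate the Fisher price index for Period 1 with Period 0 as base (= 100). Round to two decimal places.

116.02

Laspeyres component (base-period weights):
ΣP(Period 1)Q(Period 0) = 269×6 + 100×3 + 1788×5 = 1614 + 300 + 8940 = 10854
ΣP(Period 0)Q(Period 0) = 235×6 + 81×3 + 1540×5 = 1410 + 243 + 7700 = 9353
L = 10854 / 9353 × 100 = 116.0483
Paasche component (current-period weights):
ΣP(Period 1)Q(Period 1) = 269×7 + 100×3 + 1788×4 = 1883 + 300 + 7152 = 9335
ΣP(Period 0)Q(Period 1) = 235×7 + 81×3 + 1540×4 = 1645 + 243 + 6160 = 8048
P = 9335 / 8048 × 100 = 115.9916
Fisher = √(L × P) = √(116.0483 × 115.9916) = 116.0199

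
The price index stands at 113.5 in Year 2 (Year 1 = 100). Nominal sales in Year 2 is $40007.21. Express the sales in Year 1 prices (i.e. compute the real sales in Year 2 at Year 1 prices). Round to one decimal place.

Real = Nominal ÷ (Index/100) = 40007.21 ÷ (113.5/100)
     = 40007.21 ÷ 1.135 = 35248.6432

35248.6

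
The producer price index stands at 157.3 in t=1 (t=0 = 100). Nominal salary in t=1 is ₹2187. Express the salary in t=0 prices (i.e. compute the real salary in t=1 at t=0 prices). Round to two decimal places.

1390.34

Real = Nominal ÷ (Index/100) = 2187 ÷ (157.3/100)
     = 2187 ÷ 1.573 = 1390.3369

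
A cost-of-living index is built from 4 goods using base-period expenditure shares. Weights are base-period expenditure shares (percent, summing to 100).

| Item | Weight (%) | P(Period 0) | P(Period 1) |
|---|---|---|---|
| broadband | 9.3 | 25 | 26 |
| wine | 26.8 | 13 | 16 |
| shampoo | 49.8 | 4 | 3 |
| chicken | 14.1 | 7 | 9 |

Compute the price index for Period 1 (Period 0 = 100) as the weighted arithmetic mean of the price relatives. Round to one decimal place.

98.1

broadband: 9.3 × (26/25) = 9.3 × 1.040000 = 9.6720
wine: 26.8 × (16/13) = 26.8 × 1.230769 = 32.9846
shampoo: 49.8 × (3/4) = 49.8 × 0.750000 = 37.3500
chicken: 14.1 × (9/7) = 14.1 × 1.285714 = 18.1286
Index = Σ wᵢ·(p₁ᵢ/p₀ᵢ) = 9.6720 + 32.9846 + 37.3500 + 18.1286 = 98.1352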